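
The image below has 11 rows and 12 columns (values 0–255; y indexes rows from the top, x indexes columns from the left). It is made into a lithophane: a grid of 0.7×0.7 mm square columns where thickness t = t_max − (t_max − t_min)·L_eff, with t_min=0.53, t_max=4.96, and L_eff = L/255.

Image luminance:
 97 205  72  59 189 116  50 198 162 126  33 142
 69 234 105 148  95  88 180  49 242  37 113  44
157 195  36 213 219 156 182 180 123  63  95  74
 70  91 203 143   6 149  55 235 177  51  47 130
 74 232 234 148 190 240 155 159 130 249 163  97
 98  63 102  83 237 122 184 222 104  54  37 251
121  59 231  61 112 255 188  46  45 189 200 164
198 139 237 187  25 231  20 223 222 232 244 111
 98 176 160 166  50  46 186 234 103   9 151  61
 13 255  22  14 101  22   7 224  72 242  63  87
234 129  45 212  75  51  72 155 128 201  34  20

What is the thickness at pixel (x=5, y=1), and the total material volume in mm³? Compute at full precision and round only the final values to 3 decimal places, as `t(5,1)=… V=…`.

span = t_max - t_min = 4.96 - 0.53 = 4.430
L(5,1) = 88, L_eff = 88/255 = 0.345098
t(5,1) = 4.96 - 4.430·0.345098 = 3.431
Σt over all 11·12 pixels = 9080633/25500 ≈ 356.1032549
V = pitch²·Σt = 0.7²·9080633/25500 = 174.491

t(5,1)=3.431 V=174.491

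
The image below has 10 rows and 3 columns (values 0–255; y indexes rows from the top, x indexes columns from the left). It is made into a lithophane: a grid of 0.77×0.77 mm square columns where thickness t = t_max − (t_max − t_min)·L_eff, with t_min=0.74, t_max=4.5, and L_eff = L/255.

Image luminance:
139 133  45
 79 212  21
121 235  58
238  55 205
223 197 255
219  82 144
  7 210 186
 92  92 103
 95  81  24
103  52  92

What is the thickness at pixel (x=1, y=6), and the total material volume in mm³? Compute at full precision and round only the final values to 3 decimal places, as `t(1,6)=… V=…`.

t(1,6)=1.404 V=46.838

span = t_max - t_min = 4.5 - 0.74 = 3.760
L(1,6) = 210, L_eff = 210/255 = 0.823529
t(1,6) = 4.5 - 3.760·0.823529 = 1.404
Σt over all 10·3 pixels = 167871/2125 ≈ 78.9981176
V = pitch²·Σt = 0.77²·167871/2125 = 46.838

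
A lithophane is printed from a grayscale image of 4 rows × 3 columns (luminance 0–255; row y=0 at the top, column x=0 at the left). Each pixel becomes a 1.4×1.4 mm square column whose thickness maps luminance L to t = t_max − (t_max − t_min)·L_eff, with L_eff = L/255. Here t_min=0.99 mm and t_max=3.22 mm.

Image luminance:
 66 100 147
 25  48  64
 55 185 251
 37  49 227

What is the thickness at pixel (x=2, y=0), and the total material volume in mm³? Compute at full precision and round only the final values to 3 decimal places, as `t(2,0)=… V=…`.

span = t_max - t_min = 3.22 - 0.99 = 2.230
L(2,0) = 147, L_eff = 147/255 = 0.576471
t(2,0) = 3.22 - 2.230·0.576471 = 1.934
Σt over all 4·3 pixels = 117613/4250 ≈ 27.6736471
V = pitch²·Σt = 1.4²·117613/4250 = 54.240

t(2,0)=1.934 V=54.240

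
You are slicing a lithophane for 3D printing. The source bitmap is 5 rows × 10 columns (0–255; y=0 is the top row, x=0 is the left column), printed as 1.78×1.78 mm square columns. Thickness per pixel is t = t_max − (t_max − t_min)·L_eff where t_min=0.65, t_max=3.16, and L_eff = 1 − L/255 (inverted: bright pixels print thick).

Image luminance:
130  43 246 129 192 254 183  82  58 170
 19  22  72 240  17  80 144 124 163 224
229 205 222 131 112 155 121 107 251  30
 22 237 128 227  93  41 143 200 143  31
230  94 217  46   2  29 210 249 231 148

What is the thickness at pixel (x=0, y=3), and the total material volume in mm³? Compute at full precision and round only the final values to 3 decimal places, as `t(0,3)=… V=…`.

t(0,3)=0.867 V=317.415

span = t_max - t_min = 3.16 - 0.65 = 2.510
L(0,3) = 22, L_eff = 1 - 22/255 = 0.913725 (inverted)
t(0,3) = 3.16 - 2.510·0.913725 = 0.867
Σt over all 5·10 pixels = 425771/4250 ≈ 100.1814118
V = pitch²·Σt = 1.78²·425771/4250 = 317.415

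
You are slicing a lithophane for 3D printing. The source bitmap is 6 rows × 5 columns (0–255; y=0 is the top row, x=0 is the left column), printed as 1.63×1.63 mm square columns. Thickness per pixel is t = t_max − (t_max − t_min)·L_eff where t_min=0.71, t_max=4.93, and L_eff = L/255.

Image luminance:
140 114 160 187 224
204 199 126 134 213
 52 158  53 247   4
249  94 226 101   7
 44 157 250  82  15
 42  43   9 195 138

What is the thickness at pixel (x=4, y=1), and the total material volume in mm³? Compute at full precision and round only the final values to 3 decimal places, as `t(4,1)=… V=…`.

t(4,1)=1.405 V=222.927

span = t_max - t_min = 4.93 - 0.71 = 4.220
L(4,1) = 213, L_eff = 213/255 = 0.835294
t(4,1) = 4.93 - 4.220·0.835294 = 1.405
Σt over all 6·5 pixels = 178298/2125 ≈ 83.9049412
V = pitch²·Σt = 1.63²·178298/2125 = 222.927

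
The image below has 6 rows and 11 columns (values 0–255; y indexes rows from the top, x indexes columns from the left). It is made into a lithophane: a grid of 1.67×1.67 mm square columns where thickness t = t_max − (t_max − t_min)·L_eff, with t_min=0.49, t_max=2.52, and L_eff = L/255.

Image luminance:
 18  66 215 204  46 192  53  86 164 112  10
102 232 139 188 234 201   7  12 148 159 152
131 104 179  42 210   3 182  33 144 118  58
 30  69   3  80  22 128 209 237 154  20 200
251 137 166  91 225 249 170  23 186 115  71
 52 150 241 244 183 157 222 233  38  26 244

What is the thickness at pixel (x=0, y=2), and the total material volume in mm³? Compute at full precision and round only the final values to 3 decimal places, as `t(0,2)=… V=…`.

span = t_max - t_min = 2.52 - 0.49 = 2.030
L(0,2) = 131, L_eff = 131/255 = 0.513725
t(0,2) = 2.52 - 2.030·0.513725 = 1.477
Σt over all 6·11 pixels = 50029/510 ≈ 98.0960784
V = pitch²·Σt = 1.67²·50029/510 = 273.580

t(0,2)=1.477 V=273.580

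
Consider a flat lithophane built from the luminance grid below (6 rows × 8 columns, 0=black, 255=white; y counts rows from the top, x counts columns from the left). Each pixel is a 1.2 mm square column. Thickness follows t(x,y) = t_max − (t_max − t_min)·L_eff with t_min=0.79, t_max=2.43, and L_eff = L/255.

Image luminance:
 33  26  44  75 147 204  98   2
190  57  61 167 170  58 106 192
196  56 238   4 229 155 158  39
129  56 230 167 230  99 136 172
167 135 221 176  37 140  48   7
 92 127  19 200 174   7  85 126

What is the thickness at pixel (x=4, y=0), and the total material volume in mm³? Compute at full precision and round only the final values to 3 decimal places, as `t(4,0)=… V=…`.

span = t_max - t_min = 2.43 - 0.79 = 1.640
L(4,0) = 147, L_eff = 147/255 = 0.576471
t(4,0) = 2.43 - 1.640·0.576471 = 1.485
Σt over all 6·8 pixels = 34033/425 ≈ 80.0776471
V = pitch²·Σt = 1.2²·34033/425 = 115.312

t(4,0)=1.485 V=115.312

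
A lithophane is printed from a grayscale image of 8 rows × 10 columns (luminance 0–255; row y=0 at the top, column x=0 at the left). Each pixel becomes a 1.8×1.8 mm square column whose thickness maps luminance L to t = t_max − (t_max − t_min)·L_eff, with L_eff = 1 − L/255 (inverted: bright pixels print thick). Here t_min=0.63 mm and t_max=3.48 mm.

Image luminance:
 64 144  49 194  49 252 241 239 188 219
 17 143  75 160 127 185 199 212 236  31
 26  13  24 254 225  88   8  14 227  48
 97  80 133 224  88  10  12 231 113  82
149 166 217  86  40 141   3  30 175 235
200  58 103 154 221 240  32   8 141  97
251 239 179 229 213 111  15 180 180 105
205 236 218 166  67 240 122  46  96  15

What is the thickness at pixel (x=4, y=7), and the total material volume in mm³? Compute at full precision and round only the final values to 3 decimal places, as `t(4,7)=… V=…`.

t(4,7)=1.379 V=548.227

span = t_max - t_min = 3.48 - 0.63 = 2.850
L(4,7) = 67, L_eff = 1 - 67/255 = 0.737255 (inverted)
t(4,7) = 3.48 - 2.850·0.737255 = 1.379
Σt over all 8·10 pixels = 5753/34 ≈ 169.2058824
V = pitch²·Σt = 1.8²·5753/34 = 548.227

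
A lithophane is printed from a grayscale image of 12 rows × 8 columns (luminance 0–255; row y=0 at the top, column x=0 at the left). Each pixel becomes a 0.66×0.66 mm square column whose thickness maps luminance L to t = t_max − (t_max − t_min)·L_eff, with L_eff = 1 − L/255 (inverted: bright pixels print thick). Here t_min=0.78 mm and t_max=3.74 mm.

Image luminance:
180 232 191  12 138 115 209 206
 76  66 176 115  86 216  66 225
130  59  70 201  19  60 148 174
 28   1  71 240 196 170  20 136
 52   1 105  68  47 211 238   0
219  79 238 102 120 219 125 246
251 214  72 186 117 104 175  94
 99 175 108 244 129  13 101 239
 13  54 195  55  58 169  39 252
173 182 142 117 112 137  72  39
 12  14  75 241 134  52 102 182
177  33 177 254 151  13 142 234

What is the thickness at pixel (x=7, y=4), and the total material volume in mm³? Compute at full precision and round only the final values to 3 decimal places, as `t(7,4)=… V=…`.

t(7,4)=0.780 V=94.432

span = t_max - t_min = 3.74 - 0.78 = 2.960
L(7,4) = 0, L_eff = 1 - 0/255 = 1.000000 (inverted)
t(7,4) = 3.74 - 2.960·1.000000 = 0.780
Σt over all 12·8 pixels = 92134/425 ≈ 216.7858824
V = pitch²·Σt = 0.66²·92134/425 = 94.432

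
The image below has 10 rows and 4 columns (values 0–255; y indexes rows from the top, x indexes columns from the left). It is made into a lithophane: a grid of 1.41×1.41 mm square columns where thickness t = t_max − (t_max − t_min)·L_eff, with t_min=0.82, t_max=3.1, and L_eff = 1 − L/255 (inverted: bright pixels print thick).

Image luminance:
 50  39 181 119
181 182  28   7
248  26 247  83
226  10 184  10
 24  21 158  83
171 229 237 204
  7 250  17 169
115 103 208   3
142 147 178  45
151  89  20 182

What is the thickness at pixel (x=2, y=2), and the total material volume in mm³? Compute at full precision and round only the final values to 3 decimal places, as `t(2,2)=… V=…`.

span = t_max - t_min = 3.1 - 0.82 = 2.280
L(2,2) = 247, L_eff = 1 - 247/255 = 0.031373 (inverted)
t(2,2) = 3.1 - 2.280·0.031373 = 3.028
Σt over all 10·4 pixels = 160406/2125 ≈ 75.4851765
V = pitch²·Σt = 1.41²·160406/2125 = 150.072

t(2,2)=3.028 V=150.072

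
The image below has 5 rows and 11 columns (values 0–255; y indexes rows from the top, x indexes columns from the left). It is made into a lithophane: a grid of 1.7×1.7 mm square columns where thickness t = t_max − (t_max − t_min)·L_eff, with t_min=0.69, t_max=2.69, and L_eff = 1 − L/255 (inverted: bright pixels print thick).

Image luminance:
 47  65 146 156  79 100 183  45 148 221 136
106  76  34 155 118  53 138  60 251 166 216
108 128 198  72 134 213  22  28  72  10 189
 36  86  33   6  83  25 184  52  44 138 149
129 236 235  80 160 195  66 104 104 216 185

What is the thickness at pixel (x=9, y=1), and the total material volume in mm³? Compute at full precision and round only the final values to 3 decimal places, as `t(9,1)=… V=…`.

span = t_max - t_min = 2.69 - 0.69 = 2.000
L(9,1) = 166, L_eff = 1 - 166/255 = 0.349020 (inverted)
t(9,1) = 2.69 - 2.000·0.349020 = 1.992
Σt over all 5·11 pixels = 90061/1020 ≈ 88.2950980
V = pitch²·Σt = 1.7²·90061/1020 = 255.173

t(9,1)=1.992 V=255.173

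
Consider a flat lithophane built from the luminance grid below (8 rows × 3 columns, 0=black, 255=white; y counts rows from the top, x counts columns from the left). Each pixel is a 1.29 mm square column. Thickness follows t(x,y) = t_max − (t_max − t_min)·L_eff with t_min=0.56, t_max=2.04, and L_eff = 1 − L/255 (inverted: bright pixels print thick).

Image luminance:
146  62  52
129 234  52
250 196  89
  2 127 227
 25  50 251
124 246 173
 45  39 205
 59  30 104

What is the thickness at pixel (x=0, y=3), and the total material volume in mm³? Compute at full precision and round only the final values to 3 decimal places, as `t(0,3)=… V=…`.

t(0,3)=0.572 V=50.539

span = t_max - t_min = 2.04 - 0.56 = 1.480
L(0,3) = 2, L_eff = 1 - 2/255 = 0.992157 (inverted)
t(0,3) = 2.04 - 1.480·0.992157 = 0.572
Σt over all 8·3 pixels = 193609/6375 ≈ 30.3700392
V = pitch²·Σt = 1.29²·193609/6375 = 50.539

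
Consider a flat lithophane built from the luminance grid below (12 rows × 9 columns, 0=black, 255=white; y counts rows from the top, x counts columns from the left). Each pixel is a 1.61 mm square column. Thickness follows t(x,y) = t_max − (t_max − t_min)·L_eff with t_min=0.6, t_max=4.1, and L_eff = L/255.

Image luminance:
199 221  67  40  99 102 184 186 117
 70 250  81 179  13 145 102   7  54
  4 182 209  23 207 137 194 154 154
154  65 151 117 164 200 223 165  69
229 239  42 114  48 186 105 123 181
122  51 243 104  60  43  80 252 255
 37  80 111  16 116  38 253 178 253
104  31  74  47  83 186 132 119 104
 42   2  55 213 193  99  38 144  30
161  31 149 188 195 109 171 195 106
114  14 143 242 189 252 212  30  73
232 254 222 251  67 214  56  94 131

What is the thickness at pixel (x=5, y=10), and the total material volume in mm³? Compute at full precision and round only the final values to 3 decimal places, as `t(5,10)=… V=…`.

t(5,10)=0.641 V=648.340

span = t_max - t_min = 4.1 - 0.6 = 3.500
L(5,10) = 252, L_eff = 252/255 = 0.988235
t(5,10) = 4.1 - 3.500·0.988235 = 0.641
Σt over all 12·9 pixels = 63781/255 ≈ 250.1215686
V = pitch²·Σt = 1.61²·63781/255 = 648.340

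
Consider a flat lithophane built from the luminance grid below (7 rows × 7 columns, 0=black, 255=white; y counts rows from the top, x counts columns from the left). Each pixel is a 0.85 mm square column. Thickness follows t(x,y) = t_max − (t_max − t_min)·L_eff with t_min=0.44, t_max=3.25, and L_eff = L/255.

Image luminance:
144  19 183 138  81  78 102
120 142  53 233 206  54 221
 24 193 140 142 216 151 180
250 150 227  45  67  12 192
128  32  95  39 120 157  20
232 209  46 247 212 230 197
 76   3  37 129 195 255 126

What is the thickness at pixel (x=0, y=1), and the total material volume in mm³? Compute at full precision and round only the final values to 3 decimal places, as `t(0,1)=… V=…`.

span = t_max - t_min = 3.25 - 0.44 = 2.810
L(0,1) = 120, L_eff = 120/255 = 0.470588
t(0,1) = 3.25 - 2.810·0.470588 = 1.928
Σt over all 7·7 pixels = 2220887/25500 ≈ 87.0936078
V = pitch²·Σt = 0.85²·2220887/25500 = 62.925

t(0,1)=1.928 V=62.925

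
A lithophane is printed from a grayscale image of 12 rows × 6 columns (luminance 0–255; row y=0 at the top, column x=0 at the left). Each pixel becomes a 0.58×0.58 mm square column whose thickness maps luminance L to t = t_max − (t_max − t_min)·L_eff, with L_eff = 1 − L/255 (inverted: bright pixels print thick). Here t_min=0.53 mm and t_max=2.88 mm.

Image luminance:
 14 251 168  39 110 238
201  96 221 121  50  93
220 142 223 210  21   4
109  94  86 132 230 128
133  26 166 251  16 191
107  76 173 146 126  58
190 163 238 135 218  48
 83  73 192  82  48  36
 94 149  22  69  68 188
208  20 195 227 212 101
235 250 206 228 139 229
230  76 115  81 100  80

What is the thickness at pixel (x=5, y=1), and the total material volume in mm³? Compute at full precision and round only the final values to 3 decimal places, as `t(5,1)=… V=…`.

span = t_max - t_min = 2.88 - 0.53 = 2.350
L(5,1) = 93, L_eff = 1 - 93/255 = 0.635294 (inverted)
t(5,1) = 2.88 - 2.350·0.635294 = 1.387
Σt over all 12·6 pixels = 325211/2550 ≈ 127.5337255
V = pitch²·Σt = 0.58²·325211/2550 = 42.902

t(5,1)=1.387 V=42.902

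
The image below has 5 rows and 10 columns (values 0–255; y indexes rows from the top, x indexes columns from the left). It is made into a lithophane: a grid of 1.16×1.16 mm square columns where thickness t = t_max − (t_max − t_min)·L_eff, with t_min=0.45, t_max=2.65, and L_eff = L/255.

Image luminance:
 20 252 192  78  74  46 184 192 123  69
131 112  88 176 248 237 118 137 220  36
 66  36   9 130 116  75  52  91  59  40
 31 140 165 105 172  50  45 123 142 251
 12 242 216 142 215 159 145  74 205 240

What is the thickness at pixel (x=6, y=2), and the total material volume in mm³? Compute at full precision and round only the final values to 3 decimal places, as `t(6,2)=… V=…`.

span = t_max - t_min = 2.65 - 0.45 = 2.200
L(6,2) = 52, L_eff = 52/255 = 0.203922
t(6,2) = 2.65 - 2.200·0.203922 = 2.201
Σt over all 5·10 pixels = 199693/2550 ≈ 78.3109804
V = pitch²·Σt = 1.16²·199693/2550 = 105.375

t(6,2)=2.201 V=105.375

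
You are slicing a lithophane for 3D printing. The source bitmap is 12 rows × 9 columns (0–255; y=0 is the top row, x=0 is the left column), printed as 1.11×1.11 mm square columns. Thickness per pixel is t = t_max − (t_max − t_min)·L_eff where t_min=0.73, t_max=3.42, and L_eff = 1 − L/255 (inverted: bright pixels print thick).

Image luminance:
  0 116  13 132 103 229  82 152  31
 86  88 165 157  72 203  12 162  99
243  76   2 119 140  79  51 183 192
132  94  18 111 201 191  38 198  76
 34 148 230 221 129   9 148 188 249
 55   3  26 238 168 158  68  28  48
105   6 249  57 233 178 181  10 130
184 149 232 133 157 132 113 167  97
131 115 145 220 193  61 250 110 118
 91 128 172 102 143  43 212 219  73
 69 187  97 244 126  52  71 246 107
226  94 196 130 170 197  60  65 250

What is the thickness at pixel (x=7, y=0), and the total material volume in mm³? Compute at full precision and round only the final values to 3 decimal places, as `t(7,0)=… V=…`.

t(7,0)=2.333 V=276.763

span = t_max - t_min = 3.42 - 0.73 = 2.690
L(7,0) = 152, L_eff = 1 - 152/255 = 0.403922 (inverted)
t(7,0) = 3.42 - 2.690·0.403922 = 2.333
Σt over all 12·9 pixels = 11456/51 ≈ 224.6274510
V = pitch²·Σt = 1.11²·11456/51 = 276.763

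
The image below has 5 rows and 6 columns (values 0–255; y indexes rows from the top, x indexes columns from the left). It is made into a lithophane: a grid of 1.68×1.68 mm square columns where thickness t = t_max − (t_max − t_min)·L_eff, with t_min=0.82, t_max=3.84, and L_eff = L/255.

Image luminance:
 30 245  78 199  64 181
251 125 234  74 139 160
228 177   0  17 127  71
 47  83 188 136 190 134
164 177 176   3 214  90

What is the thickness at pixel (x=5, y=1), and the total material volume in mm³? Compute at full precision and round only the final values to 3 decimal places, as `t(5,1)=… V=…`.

span = t_max - t_min = 3.84 - 0.82 = 3.020
L(5,1) = 160, L_eff = 160/255 = 0.627451
t(5,1) = 3.84 - 3.020·0.627451 = 1.945
Σt over all 5·6 pixels = 144083/2125 ≈ 67.8037647
V = pitch²·Σt = 1.68²·144083/2125 = 191.369

t(5,1)=1.945 V=191.369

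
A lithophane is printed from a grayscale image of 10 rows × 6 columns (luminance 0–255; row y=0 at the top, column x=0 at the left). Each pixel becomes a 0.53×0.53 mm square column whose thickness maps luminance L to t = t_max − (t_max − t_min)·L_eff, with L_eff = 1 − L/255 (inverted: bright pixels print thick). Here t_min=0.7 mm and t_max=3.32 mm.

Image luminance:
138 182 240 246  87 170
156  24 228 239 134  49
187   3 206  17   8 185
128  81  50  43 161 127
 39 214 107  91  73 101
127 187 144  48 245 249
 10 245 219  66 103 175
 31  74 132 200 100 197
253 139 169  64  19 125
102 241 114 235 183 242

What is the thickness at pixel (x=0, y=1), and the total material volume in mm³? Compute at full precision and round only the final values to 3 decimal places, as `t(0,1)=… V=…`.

span = t_max - t_min = 3.32 - 0.7 = 2.620
L(0,1) = 156, L_eff = 1 - 156/255 = 0.388235 (inverted)
t(0,1) = 3.32 - 2.620·0.388235 = 2.303
Σt over all 10·6 pixels = 801706/6375 ≈ 125.7578039
V = pitch²·Σt = 0.53²·801706/6375 = 35.325

t(0,1)=2.303 V=35.325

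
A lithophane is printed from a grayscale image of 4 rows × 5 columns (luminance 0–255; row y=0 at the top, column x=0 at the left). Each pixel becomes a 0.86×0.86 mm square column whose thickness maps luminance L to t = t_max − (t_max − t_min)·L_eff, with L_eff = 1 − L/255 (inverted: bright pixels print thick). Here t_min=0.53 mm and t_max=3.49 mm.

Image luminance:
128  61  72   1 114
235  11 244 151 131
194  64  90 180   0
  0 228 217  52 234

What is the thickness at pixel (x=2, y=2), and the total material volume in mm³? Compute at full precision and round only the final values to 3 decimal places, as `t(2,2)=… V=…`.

span = t_max - t_min = 3.49 - 0.53 = 2.960
L(2,2) = 90, L_eff = 1 - 90/255 = 0.647059 (inverted)
t(2,2) = 3.49 - 2.960·0.647059 = 1.575
Σt over all 4·5 pixels = 245693/6375 ≈ 38.5400784
V = pitch²·Σt = 0.86²·245693/6375 = 28.504

t(2,2)=1.575 V=28.504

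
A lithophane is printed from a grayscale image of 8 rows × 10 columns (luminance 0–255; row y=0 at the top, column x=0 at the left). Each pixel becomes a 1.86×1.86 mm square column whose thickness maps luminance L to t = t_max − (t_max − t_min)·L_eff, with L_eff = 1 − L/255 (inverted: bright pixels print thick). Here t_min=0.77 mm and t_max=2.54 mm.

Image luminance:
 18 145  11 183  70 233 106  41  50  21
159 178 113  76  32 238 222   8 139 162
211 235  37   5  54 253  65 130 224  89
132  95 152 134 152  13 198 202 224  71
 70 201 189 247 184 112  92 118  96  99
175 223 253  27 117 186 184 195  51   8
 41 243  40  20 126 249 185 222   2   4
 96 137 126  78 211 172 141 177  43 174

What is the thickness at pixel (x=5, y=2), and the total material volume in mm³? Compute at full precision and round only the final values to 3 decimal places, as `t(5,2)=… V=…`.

span = t_max - t_min = 2.54 - 0.77 = 1.770
L(5,2) = 253, L_eff = 1 - 253/255 = 0.007843 (inverted)
t(5,2) = 2.54 - 1.770·0.007843 = 2.526
Σt over all 8·10 pixels = 225021/1700 ≈ 132.3652941
V = pitch²·Σt = 1.86²·225021/1700 = 457.931

t(5,2)=2.526 V=457.931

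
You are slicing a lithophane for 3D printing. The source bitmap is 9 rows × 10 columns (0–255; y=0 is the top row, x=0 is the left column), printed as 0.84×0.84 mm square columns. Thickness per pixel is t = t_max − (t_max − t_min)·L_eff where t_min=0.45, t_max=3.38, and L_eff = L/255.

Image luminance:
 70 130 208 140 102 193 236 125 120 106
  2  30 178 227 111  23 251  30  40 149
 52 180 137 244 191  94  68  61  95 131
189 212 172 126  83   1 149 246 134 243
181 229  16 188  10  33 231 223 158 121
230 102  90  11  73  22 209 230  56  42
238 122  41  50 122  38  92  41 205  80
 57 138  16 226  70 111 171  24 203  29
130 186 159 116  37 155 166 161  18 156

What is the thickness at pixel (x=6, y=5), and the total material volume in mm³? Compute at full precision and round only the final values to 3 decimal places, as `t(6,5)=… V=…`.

span = t_max - t_min = 3.38 - 0.45 = 2.930
L(6,5) = 209, L_eff = 209/255 = 0.819608
t(6,5) = 3.38 - 2.930·0.819608 = 0.979
Σt over all 9·10 pixels = 1126786/6375 ≈ 176.7507451
V = pitch²·Σt = 0.84²·1126786/6375 = 124.715

t(6,5)=0.979 V=124.715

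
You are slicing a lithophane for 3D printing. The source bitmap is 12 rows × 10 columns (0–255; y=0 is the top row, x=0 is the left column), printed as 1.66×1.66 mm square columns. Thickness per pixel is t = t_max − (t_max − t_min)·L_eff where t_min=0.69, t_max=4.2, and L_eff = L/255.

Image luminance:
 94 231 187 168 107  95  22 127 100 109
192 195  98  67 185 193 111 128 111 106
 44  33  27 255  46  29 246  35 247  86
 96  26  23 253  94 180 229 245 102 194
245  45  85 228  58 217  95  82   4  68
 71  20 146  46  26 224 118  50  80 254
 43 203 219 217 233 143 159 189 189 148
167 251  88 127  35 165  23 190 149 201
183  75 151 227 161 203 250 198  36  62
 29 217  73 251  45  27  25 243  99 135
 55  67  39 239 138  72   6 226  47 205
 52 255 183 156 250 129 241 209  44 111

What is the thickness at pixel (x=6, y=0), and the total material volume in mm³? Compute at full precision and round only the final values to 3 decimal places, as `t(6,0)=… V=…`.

span = t_max - t_min = 4.2 - 0.69 = 3.510
L(6,0) = 22, L_eff = 22/255 = 0.086275
t(6,0) = 4.2 - 3.510·0.086275 = 3.897
Σt over all 12·10 pixels = 2431773/8500 ≈ 286.0909412
V = pitch²·Σt = 1.66²·2431773/8500 = 788.352

t(6,0)=3.897 V=788.352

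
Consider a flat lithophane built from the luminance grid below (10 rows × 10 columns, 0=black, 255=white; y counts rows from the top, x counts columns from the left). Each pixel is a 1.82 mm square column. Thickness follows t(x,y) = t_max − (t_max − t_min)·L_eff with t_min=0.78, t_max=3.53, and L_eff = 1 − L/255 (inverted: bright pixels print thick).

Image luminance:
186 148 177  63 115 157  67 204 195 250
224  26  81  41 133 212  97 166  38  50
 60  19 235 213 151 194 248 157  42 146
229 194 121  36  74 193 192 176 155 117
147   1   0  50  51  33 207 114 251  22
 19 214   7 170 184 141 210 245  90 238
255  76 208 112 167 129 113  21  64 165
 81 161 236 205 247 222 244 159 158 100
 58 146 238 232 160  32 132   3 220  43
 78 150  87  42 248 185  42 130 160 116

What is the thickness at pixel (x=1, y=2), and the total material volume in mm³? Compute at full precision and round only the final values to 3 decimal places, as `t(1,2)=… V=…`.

t(1,2)=0.985 V=744.222

span = t_max - t_min = 3.53 - 0.78 = 2.750
L(1,2) = 19, L_eff = 1 - 19/255 = 0.925490 (inverted)
t(1,2) = 3.53 - 2.750·0.925490 = 0.985
Σt over all 10·10 pixels = 229171/1020 ≈ 224.6774510
V = pitch²·Σt = 1.82²·229171/1020 = 744.222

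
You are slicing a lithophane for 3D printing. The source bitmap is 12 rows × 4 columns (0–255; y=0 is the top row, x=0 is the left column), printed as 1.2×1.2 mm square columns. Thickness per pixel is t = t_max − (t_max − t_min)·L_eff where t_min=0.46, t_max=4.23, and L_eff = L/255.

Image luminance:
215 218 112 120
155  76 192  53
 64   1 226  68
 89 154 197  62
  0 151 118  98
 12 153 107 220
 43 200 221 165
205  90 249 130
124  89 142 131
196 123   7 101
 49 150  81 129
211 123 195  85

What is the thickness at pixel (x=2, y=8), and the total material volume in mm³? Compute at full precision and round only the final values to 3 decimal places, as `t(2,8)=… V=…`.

span = t_max - t_min = 4.23 - 0.46 = 3.770
L(2,8) = 142, L_eff = 142/255 = 0.556863
t(2,8) = 4.23 - 3.770·0.556863 = 2.131
Σt over all 12·4 pixels = 143891/1275 ≈ 112.8556863
V = pitch²·Σt = 1.2²·143891/1275 = 162.512

t(2,8)=2.131 V=162.512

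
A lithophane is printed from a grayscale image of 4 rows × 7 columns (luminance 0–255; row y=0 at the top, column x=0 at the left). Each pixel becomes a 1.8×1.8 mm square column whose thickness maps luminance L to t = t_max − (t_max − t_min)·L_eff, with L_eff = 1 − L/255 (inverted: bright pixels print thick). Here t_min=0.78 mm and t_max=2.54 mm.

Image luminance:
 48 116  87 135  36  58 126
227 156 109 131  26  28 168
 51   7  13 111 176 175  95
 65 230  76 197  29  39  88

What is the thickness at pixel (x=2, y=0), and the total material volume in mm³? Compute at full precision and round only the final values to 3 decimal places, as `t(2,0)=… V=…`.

t(2,0)=1.380 V=133.443

span = t_max - t_min = 2.54 - 0.78 = 1.760
L(2,0) = 87, L_eff = 1 - 87/255 = 0.658824 (inverted)
t(2,0) = 2.54 - 1.760·0.658824 = 1.380
Σt over all 4·7 pixels = 262562/6375 ≈ 41.1861961
V = pitch²·Σt = 1.8²·262562/6375 = 133.443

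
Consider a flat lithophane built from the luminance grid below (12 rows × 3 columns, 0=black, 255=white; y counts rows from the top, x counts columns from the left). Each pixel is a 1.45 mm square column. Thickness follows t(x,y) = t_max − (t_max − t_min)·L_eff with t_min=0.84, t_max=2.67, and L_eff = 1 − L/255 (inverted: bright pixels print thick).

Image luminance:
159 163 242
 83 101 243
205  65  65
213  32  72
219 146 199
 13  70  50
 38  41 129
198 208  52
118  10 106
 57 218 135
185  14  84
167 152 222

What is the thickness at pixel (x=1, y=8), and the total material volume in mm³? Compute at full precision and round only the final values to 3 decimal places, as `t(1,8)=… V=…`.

span = t_max - t_min = 2.67 - 0.84 = 1.830
L(1,8) = 10, L_eff = 1 - 10/255 = 0.960784 (inverted)
t(1,8) = 2.67 - 1.830·0.960784 = 0.912
Σt over all 12·3 pixels = 264977/4250 ≈ 62.3475294
V = pitch²·Σt = 1.45²·264977/4250 = 131.086

t(1,8)=0.912 V=131.086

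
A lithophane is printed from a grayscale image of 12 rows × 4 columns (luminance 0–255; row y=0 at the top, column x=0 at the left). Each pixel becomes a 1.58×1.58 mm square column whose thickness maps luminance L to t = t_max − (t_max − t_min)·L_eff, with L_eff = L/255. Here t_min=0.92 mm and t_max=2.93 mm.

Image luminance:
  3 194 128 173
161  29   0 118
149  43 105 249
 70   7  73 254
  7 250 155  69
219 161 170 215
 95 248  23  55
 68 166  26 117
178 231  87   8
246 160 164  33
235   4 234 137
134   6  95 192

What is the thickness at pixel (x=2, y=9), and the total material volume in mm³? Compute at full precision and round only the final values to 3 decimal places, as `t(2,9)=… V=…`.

span = t_max - t_min = 2.93 - 0.92 = 2.010
L(2,9) = 164, L_eff = 164/255 = 0.643137
t(2,9) = 2.93 - 2.010·0.643137 = 1.637
Σt over all 12·4 pixels = 199298/2125 ≈ 93.7872941
V = pitch²·Σt = 1.58²·199298/2125 = 234.131

t(2,9)=1.637 V=234.131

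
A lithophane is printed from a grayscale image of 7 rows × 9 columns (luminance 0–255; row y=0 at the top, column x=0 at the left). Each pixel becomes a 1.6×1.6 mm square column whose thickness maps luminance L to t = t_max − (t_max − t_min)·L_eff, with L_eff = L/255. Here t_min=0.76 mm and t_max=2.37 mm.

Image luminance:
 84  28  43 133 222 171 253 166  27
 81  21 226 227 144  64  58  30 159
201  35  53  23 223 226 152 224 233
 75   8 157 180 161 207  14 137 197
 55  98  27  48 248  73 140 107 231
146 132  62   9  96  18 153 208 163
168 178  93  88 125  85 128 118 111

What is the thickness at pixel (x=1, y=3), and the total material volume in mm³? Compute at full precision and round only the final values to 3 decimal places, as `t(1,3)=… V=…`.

t(1,3)=2.319 V=256.953

span = t_max - t_min = 2.37 - 0.76 = 1.610
L(1,3) = 8, L_eff = 8/255 = 0.031373
t(1,3) = 2.37 - 1.610·0.031373 = 2.319
Σt over all 7·9 pixels = 1279747/12750 ≈ 100.3723137
V = pitch²·Σt = 1.6²·1279747/12750 = 256.953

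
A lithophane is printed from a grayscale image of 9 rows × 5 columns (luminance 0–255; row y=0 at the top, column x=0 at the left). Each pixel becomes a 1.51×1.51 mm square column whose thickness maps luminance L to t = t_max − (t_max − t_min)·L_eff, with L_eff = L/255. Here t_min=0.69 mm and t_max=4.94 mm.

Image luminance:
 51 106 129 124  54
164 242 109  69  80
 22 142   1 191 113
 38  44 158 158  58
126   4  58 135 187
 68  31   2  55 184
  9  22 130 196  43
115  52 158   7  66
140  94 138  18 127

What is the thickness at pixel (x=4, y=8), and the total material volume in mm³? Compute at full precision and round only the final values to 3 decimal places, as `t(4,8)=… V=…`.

t(4,8)=2.823 V=346.575

span = t_max - t_min = 4.94 - 0.69 = 4.250
L(4,8) = 127, L_eff = 127/255 = 0.498039
t(4,8) = 4.94 - 4.250·0.498039 = 2.823
Σt over all 9·5 pixels = 152
V = pitch²·Σt = 1.51²·152 = 346.575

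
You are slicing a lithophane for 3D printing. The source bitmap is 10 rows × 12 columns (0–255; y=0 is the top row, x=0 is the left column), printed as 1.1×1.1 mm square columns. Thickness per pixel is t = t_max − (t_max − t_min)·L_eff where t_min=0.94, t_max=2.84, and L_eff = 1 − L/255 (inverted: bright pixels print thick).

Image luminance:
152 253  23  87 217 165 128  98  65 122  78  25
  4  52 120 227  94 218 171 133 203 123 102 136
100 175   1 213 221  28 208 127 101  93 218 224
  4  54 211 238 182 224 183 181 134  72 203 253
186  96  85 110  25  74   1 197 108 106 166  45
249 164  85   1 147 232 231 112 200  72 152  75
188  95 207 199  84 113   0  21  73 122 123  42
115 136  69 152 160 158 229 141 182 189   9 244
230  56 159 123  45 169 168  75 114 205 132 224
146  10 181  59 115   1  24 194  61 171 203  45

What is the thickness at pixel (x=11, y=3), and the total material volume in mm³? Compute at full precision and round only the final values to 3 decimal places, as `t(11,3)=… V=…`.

t(11,3)=2.825 V=276.448

span = t_max - t_min = 2.84 - 0.94 = 1.900
L(11,3) = 253, L_eff = 1 - 253/255 = 0.007843 (inverted)
t(11,3) = 2.84 - 1.900·0.007843 = 2.825
Σt over all 10·12 pixels = 291298/1275 ≈ 228.4690196
V = pitch²·Σt = 1.1²·291298/1275 = 276.448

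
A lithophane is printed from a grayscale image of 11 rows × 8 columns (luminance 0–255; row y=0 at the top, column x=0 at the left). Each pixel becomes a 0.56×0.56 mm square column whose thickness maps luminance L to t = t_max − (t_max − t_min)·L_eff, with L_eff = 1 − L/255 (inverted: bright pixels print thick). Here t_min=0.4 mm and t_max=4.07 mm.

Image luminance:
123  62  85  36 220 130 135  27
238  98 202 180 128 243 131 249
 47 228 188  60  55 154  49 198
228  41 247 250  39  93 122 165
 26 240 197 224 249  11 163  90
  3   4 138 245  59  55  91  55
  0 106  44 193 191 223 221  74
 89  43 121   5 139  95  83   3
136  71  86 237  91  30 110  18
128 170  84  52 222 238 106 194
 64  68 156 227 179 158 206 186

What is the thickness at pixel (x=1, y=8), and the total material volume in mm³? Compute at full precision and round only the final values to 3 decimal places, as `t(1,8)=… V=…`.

t(1,8)=1.422 V=61.354

span = t_max - t_min = 4.07 - 0.4 = 3.670
L(1,8) = 71, L_eff = 1 - 71/255 = 0.721569 (inverted)
t(1,8) = 4.07 - 3.670·0.721569 = 1.422
Σt over all 11·8 pixels = 415743/2125 ≈ 195.6437647
V = pitch²·Σt = 0.56²·415743/2125 = 61.354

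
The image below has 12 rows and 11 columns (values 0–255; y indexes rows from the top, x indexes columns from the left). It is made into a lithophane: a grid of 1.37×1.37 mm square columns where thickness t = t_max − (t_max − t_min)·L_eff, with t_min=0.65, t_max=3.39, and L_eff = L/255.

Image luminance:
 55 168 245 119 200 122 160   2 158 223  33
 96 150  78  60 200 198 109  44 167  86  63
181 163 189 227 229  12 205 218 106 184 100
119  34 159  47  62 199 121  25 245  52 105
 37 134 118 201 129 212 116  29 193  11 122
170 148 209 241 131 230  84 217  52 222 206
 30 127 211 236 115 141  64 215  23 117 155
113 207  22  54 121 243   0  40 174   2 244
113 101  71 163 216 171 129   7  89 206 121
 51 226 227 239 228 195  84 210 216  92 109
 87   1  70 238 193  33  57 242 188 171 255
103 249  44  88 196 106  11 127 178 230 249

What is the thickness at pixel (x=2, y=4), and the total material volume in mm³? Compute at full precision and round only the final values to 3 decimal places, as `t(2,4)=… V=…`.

span = t_max - t_min = 3.39 - 0.65 = 2.740
L(2,4) = 118, L_eff = 118/255 = 0.462745
t(2,4) = 3.39 - 2.740·0.462745 = 2.122
Σt over all 12·11 pixels = 540717/2125 ≈ 254.4550588
V = pitch²·Σt = 1.37²·540717/2125 = 477.587

t(2,4)=2.122 V=477.587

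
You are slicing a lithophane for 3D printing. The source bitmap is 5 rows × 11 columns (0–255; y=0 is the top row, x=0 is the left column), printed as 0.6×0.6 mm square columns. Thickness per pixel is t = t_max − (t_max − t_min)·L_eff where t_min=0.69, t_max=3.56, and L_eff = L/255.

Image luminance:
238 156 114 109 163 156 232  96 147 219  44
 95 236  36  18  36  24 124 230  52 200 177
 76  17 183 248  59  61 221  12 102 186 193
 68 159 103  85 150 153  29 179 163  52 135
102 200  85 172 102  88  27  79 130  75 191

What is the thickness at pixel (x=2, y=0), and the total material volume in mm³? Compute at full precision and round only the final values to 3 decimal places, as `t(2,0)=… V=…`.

span = t_max - t_min = 3.56 - 0.69 = 2.870
L(2,0) = 114, L_eff = 114/255 = 0.447059
t(2,0) = 3.56 - 2.870·0.447059 = 2.277
Σt over all 5·11 pixels = 3045031/25500 ≈ 119.4129804
V = pitch²·Σt = 0.6²·3045031/25500 = 42.989

t(2,0)=2.277 V=42.989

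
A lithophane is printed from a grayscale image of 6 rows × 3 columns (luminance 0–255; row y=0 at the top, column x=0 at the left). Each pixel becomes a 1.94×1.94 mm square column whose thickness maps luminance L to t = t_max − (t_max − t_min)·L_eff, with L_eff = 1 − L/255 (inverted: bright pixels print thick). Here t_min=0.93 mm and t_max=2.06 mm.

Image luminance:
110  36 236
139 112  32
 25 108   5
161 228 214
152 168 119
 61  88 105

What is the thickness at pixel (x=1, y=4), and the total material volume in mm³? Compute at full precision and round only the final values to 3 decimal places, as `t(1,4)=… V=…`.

span = t_max - t_min = 2.06 - 0.93 = 1.130
L(1,4) = 168, L_eff = 1 - 168/255 = 0.341176 (inverted)
t(1,4) = 2.06 - 1.130·0.341176 = 1.674
Σt over all 6·3 pixels = 664057/25500 ≈ 26.0414510
V = pitch²·Σt = 1.94²·664057/25500 = 98.010

t(1,4)=1.674 V=98.010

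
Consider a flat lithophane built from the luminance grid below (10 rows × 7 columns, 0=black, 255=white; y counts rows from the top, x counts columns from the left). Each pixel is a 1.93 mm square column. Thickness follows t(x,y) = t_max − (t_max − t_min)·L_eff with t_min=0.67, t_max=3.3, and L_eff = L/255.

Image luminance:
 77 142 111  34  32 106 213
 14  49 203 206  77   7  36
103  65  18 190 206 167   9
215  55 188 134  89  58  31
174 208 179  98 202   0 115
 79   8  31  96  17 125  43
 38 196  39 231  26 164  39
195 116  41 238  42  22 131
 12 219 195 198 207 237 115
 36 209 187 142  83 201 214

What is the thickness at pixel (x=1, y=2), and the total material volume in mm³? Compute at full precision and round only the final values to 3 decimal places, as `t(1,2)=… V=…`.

span = t_max - t_min = 3.3 - 0.67 = 2.630
L(1,2) = 65, L_eff = 65/255 = 0.254902
t(1,2) = 3.3 - 2.630·0.254902 = 2.630
Σt over all 10·7 pixels = 1263657/8500 ≈ 148.6655294
V = pitch²·Σt = 1.93²·1263657/8500 = 553.764

t(1,2)=2.630 V=553.764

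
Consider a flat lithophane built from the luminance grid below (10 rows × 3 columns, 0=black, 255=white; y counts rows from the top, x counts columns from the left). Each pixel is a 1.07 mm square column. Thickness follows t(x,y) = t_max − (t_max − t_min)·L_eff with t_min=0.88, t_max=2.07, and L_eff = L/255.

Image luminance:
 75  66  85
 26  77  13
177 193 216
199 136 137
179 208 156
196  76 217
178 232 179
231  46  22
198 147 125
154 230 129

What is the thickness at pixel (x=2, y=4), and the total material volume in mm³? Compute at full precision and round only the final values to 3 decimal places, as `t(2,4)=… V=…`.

t(2,4)=1.342 V=48.108

span = t_max - t_min = 2.07 - 0.88 = 1.190
L(2,4) = 156, L_eff = 156/255 = 0.611765
t(2,4) = 2.07 - 1.190·0.611765 = 1.342
Σt over all 10·3 pixels = 63029/1500 ≈ 42.0193333
V = pitch²·Σt = 1.07²·63029/1500 = 48.108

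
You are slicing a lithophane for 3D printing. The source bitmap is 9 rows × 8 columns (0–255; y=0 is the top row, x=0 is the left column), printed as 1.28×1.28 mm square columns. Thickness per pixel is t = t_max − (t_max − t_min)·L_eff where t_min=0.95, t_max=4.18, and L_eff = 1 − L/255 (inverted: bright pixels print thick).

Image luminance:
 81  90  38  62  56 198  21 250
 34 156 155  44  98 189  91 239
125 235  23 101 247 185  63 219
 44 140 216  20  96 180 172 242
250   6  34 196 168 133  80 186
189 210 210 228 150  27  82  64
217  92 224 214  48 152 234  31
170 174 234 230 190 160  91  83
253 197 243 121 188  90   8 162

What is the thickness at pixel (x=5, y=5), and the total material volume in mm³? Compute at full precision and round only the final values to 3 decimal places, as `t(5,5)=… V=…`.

t(5,5)=1.292 V=322.274

span = t_max - t_min = 4.18 - 0.95 = 3.230
L(5,5) = 27, L_eff = 1 - 27/255 = 0.894118 (inverted)
t(5,5) = 4.18 - 3.230·0.894118 = 1.292
Σt over all 9·8 pixels = 295051/1500 ≈ 196.7006667
V = pitch²·Σt = 1.28²·295051/1500 = 322.274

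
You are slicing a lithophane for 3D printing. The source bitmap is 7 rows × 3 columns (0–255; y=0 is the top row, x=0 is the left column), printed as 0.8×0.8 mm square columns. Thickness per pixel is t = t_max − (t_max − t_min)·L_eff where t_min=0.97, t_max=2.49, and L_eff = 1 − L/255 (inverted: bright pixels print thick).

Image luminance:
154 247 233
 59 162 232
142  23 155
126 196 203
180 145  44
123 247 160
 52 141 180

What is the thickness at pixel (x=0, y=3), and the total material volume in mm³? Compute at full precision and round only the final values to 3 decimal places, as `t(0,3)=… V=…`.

t(0,3)=1.721 V=25.260

span = t_max - t_min = 2.49 - 0.97 = 1.520
L(0,3) = 126, L_eff = 1 - 126/255 = 0.505882 (inverted)
t(0,3) = 2.49 - 1.520·0.505882 = 1.721
Σt over all 7·3 pixels = 335481/8500 ≈ 39.4683529
V = pitch²·Σt = 0.8²·335481/8500 = 25.260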